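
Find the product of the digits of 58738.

6720

5×8×7×3×8 = 6720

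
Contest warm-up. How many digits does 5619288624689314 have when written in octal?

5619288624689314 in base 8 is 237553322627270242, which has 18 digits.

18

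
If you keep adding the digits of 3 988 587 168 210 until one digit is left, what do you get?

3

3+9+8+8+5+8+7+1+6+8+2+1+0 = 66
6+6 = 12
1+2 = 3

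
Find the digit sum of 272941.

25

2+7+2+9+4+1 = 25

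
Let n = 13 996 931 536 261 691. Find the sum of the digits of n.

80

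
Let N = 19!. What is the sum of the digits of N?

45

19! = 121645100408832000
Sum of its 18 digits: 45.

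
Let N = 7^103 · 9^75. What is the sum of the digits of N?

711

7^103 · 9^75 = 410474638841474937295527684308122963640918739073612817449269819076762177060042697715091220359904631821909592691561222074340571964433174585440928871499160069407
Sum of its 159 digits: 711.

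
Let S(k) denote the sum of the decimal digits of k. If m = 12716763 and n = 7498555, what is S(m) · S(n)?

1419

S(12716763) = 1+2+7+1+6+7+6+3 = 33.
S(7498555) = 7+4+9+8+5+5+5 = 43.
33 · 43 = 1419.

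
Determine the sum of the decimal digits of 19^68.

415

19^68 = 902079606596111390074904829592133306678985676093985838176871085024218578910930387981841
Sum of its 87 digits: 415.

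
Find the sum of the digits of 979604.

35

9+7+9+6+0+4 = 35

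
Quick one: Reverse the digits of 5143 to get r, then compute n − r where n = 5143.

1728

Reverse of 5143 is 3415.
5143 − 3415 = 1728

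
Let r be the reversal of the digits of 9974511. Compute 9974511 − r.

8819712

Reverse of 9974511 is 1154799.
9974511 − 1154799 = 8819712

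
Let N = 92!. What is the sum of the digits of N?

540

92! = 12438414054641307255475324325873553077577991715875414356840239582938137710983519518443046123837041347353107486982656753664000000000000000000000
Sum of its 143 digits: 540.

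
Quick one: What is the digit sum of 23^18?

109

23^18 = 3244150909895248285300369
Sum of its 25 digits: 109.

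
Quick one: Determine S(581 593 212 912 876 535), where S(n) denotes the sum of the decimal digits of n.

5+8+1+5+9+3+2+1+2+9+1+2+8+7+6+5+3+5 = 82

82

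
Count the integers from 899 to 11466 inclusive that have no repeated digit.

The integers in [899, 11466] that have no repeated digit: 901, 902, 903, 904, 905, 906, …, 10986, 10987.
4944 qualify.

4944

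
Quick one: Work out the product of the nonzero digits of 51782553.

5×1×7×8×2×5×5×3 = 42000

42000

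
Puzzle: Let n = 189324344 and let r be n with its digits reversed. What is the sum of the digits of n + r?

40

Reversal of 189324344 is 443423981; 189324344 + 443423981 = 632748325.
Digit sum of 632748325: 6+3+2+7+4+8+3+2+5 = 40.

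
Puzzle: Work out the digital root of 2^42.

The digital root of n equals n mod 9 (or 9 when 9 | n), so we need 2^42 mod 9.
2^42 ≡ 1 (mod 9), so the digital root is 1.

1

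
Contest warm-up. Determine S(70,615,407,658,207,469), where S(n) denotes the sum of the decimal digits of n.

7+0+6+1+5+4+0+7+6+5+8+2+0+7+4+6+9 = 77

77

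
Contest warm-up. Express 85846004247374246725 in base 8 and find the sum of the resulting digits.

59

85846004247374246725 in base 8 is 11235322140400732531505.
Digit sum: 1+1+2+3+5+3+2+2+1+4+0+4+0+0+7+3+2+5+3+1+5+0+5 = 59.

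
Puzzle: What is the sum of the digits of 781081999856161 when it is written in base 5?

53

781081999856161 in base 5 is 1304334221413430344121.
Digit sum: 1+3+0+4+3+3+4+2+2+1+4+1+3+4+3+0+3+4+4+1+2+1 = 53.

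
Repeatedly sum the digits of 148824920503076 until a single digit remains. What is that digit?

1+4+8+8+2+4+9+2+0+5+0+3+0+7+6 = 59
5+9 = 14
1+4 = 5

5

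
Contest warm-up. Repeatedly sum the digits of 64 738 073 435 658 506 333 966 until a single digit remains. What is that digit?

2

6+4+7+3+8+0+7+3+4+3+5+6+5+8+5+0+6+3+3+3+9+6+6 = 110
1+1+0 = 2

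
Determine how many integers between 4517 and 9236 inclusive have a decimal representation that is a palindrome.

The integers in [4517, 9236] that have a decimal representation that is a palindrome: 4554, 4664, 4774, 4884, 4994, 5005, …, 9119, 9229.
48 qualify.

48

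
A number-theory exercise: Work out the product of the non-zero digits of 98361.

1296

9×8×3×6×1 = 1296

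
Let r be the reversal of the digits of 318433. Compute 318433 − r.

-16380

Reverse of 318433 is 334813.
318433 − 334813 = -16380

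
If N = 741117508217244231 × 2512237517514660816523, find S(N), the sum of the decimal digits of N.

177

741117508217244231 × 2512237517514660816523 = 1861863209030340885388592504995371228813
Sum of its 40 digits: 177.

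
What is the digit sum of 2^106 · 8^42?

2^106 · 8^42 = 6901746346790563787434755862277025452451108972170386555162524223799296
Sum of its 70 digits: 322.

322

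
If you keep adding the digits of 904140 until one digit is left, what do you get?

9+0+4+1+4+0 = 18
1+8 = 9

9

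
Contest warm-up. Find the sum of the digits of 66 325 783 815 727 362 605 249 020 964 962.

6+6+3+2+5+7+8+3+8+1+5+7+2+7+3+6+2+6+0+5+2+4+9+0+2+0+9+6+4+9+6+2 = 145

145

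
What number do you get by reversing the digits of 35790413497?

79431409753

Reversing 35790413497 gives 79431409753.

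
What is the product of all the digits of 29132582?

2×9×1×3×2×5×8×2 = 8640

8640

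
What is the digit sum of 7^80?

7^80 = 40536215597144386832065866109016673800875222251012083746192454448001
Sum of its 68 digits: 265.

265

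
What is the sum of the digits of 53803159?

5+3+8+0+3+1+5+9 = 34

34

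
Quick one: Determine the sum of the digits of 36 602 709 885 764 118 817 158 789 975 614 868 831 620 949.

231

3+6+6+0+2+7+0+9+8+8+5+7+6+4+1+1+8+8+1+7+1+5+8+7+8+9+9+7+5+6+1+4+8+6+8+8+3+1+6+2+0+9+4+9 = 231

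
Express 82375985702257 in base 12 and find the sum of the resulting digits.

82375985702257 in base 12 is 92A5026B32181.
Digit sum: 9+2+10+5+0+2+6+11+3+2+1+8+1 = 60.

60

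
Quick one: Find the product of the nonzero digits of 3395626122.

3×3×9×5×6×2×6×1×2×2 = 116640

116640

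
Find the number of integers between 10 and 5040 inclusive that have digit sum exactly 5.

The integers in [10, 5040] that have digit sum exactly 5: 14, 23, 32, 41, 50, 104, …, 4100, 5000.
55 qualify.

55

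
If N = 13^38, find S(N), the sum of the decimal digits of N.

178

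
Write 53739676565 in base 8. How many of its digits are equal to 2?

2

53739676565 in base 8 is 620310461625.
The digit 2 appears 2 times.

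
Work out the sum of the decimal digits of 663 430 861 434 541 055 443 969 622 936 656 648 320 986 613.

6+6+3+4+3+0+8+6+1+4+3+4+5+4+1+0+5+5+4+4+3+9+6+9+6+2+2+9+3+6+6+5+6+6+4+8+3+2+0+9+8+6+6+1+3 = 204

204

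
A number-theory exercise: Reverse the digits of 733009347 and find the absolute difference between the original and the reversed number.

10890990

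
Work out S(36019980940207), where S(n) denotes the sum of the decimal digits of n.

58

3+6+0+1+9+9+8+0+9+4+0+2+0+7 = 58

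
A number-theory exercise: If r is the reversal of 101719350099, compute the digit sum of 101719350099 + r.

Reversal of 101719350099 is 990053917101; 101719350099 + 990053917101 = 1091773267200.
Digit sum of 1091773267200: 1+0+9+1+7+7+3+2+6+7+2+0+0 = 45.

45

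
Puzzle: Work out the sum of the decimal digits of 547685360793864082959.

114

5+4+7+6+8+5+3+6+0+7+9+3+8+6+4+0+8+2+9+5+9 = 114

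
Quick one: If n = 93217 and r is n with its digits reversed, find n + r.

164456

Reverse of 93217 is 71239.
93217 + 71239 = 164456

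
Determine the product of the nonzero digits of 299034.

1944

2×9×9×3×4 = 1944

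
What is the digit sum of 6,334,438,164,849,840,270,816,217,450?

118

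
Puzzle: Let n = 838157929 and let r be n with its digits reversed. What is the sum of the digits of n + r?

59

Reversal of 838157929 is 929751838; 838157929 + 929751838 = 1767909767.
Digit sum of 1767909767: 1+7+6+7+9+0+9+7+6+7 = 59.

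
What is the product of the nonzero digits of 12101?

2

1×2×1×1 = 2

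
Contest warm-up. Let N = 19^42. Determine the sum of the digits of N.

217

19^42 = 510095203738582479622335815880298130716653502143703561
Sum of its 54 digits: 217.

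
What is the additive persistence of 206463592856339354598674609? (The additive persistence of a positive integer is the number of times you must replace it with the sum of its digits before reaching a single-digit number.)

206463592856339354598674609 → 137 → 11 → 2 (3 steps)

3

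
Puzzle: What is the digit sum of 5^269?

830

5^269 = 105421979432305232243485740512700190077099613823685075500777630251081442909697595922503753704495705890631680834303584760705506578940819661787756393762915951839431727421469986438751220703125
Sum of its 189 digits: 830.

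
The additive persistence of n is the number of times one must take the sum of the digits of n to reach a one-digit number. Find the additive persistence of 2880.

2880 → 18 → 9 (2 steps)

2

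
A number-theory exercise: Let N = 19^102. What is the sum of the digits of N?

19^102 = 27093636335568966384087973336955342845594862136002343145198167490210634603664678386698819590403728523367737012770669993746176458361
Sum of its 131 digits: 622.

622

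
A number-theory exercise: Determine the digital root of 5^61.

The digital root of n equals n mod 9 (or 9 when 9 | n), so we need 5^61 mod 9.
5^61 ≡ 5 (mod 9), so the digital root is 5.

5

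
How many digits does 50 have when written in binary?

6

50 in base 2 is 110010, which has 6 digits.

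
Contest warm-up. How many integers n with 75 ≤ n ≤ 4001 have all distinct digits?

The integers in [75, 4001] that have all distinct digits: 75, 76, 78, 79, 80, 81, …, 3986, 3987.
2182 qualify.

2182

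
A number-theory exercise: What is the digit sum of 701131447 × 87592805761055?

701131447 × 87592805761055 = 61414070650038428396585
Sum of its 23 digits: 95.

95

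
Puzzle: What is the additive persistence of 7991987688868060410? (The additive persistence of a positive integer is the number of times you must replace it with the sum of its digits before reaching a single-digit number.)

7991987688868060410 → 105 → 6 (2 steps)

2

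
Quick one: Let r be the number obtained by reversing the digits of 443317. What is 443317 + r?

Reverse of 443317 is 713344.
443317 + 713344 = 1156661

1156661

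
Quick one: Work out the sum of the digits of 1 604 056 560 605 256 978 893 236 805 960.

1+6+0+4+0+5+6+5+6+0+6+0+5+2+5+6+9+7+8+8+9+3+2+3+6+8+0+5+9+6+0 = 140

140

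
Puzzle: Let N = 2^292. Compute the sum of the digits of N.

394

2^292 = 7957171782556586274486115970349133441607298412757563479047423630290551952200534008528896
Sum of its 88 digits: 394.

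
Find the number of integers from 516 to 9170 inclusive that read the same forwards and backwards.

130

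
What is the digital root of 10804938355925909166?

3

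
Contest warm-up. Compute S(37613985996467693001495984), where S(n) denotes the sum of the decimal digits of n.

3+7+6+1+3+9+8+5+9+9+6+4+6+7+6+9+3+0+0+1+4+9+5+9+8+4 = 141

141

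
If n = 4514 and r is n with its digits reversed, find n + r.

Reverse of 4514 is 4154.
4514 + 4154 = 8668

8668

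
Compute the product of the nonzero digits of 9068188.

27648

9×6×8×1×8×8 = 27648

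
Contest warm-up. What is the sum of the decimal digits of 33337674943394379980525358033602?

3+3+3+3+7+6+7+4+9+4+3+3+9+4+3+7+9+9+8+0+5+2+5+3+5+8+0+3+3+6+0+2 = 146

146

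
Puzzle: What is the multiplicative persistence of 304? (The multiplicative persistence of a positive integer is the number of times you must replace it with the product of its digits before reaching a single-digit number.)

304 → 0 (1 step)

1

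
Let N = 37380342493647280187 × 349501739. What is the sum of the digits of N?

37380342493647280187 × 349501739 = 13064494705945320877976745193
Sum of its 29 digits: 139.

139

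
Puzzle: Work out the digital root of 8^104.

The digital root of n equals n mod 9 (or 9 when 9 | n), so we need 8^104 mod 9.
8^104 ≡ 1 (mod 9), so the digital root is 1.

1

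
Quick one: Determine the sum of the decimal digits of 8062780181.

41

8+0+6+2+7+8+0+1+8+1 = 41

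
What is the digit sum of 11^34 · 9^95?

11^34 · 9^95 = 1149184321241174177990460985565964764902639131895084206622654923833375888915912322237493299530462932170712274649950085134577009
Sum of its 127 digits: 567.

567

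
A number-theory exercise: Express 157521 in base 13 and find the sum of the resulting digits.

157521 in base 13 is 56910.
Digit sum: 5+6+9+1+0 = 21.

21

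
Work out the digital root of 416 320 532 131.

4

4+1+6+3+2+0+5+3+2+1+3+1 = 31
3+1 = 4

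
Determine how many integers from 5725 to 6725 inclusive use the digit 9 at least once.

271

The integers in [5725, 6725] that use the digit 9 at least once: 5729, 5739, 5749, 5759, 5769, 5779, …, 6709, 6719.
271 qualify.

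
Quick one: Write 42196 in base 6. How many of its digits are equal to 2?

42196 in base 6 is 523204.
The digit 2 appears 2 times.

2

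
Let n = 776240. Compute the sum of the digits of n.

7+7+6+2+4+0 = 26

26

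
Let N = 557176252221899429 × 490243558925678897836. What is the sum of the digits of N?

557176252221899429 × 490243558925678897836 = 273152068838135680648289391539157735644
Sum of its 39 digits: 185.

185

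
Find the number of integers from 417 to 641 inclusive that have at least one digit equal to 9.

41

The integers in [417, 641] that have at least one digit equal to 9: 419, 429, 439, 449, 459, 469, …, 629, 639.
41 qualify.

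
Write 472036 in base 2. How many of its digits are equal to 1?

472036 in base 2 is 1110011001111100100.
The digit 1 appears 11 times.

11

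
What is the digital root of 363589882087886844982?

7

3+6+3+5+8+9+8+8+2+0+8+7+8+8+6+8+4+4+9+8+2 = 124
1+2+4 = 7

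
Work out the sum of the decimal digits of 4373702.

26

4+3+7+3+7+0+2 = 26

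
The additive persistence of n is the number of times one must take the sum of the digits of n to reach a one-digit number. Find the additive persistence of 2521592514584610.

2521592514584610 → 60 → 6 (2 steps)

2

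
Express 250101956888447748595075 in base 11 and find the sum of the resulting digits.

95

250101956888447748595075 in base 11 is 3088404301336565406A934.
Digit sum: 3+0+8+8+4+0+4+3+0+1+3+3+6+5+6+5+4+0+6+10+9+3+4 = 95.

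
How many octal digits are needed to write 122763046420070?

122763046420070 in base 8 is 3372337761377146, which has 16 digits.

16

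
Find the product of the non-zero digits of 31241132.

3×1×2×4×1×1×3×2 = 144

144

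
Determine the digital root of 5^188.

7

The digital root of n equals n mod 9 (or 9 when 9 | n), so we need 5^188 mod 9.
5^188 ≡ 7 (mod 9), so the digital root is 7.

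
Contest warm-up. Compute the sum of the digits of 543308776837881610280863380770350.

145

5+4+3+3+0+8+7+7+6+8+3+7+8+8+1+6+1+0+2+8+0+8+6+3+3+8+0+7+7+0+3+5+0 = 145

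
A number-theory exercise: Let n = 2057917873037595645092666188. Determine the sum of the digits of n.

2+0+5+7+9+1+7+8+7+3+0+3+7+5+9+5+6+4+5+0+9+2+6+6+6+1+8+8 = 139

139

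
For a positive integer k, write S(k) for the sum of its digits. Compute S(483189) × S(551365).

825

S(483189) = 4+8+3+1+8+9 = 33.
S(551365) = 5+5+1+3+6+5 = 25.
33 · 25 = 825.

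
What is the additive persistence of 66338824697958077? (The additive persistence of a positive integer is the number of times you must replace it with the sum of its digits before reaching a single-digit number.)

3

66338824697958077 → 98 → 17 → 8 (3 steps)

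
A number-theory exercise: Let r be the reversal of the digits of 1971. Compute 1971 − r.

180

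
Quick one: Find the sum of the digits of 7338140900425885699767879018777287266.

196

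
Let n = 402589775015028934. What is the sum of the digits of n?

79

4+0+2+5+8+9+7+7+5+0+1+5+0+2+8+9+3+4 = 79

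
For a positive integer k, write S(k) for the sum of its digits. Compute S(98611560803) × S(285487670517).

S(98611560803) = 9+8+6+1+1+5+6+0+8+0+3 = 47.
S(285487670517) = 2+8+5+4+8+7+6+7+0+5+1+7 = 60.
47 · 60 = 2820.

2820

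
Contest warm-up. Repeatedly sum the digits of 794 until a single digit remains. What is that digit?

7+9+4 = 20
2+0 = 2

2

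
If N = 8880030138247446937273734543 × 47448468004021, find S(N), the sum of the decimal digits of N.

195

8880030138247446937273734543 × 47448468004021 = 421343825889376163270823784838807810597403
Sum of its 42 digits: 195.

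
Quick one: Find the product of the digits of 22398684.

2×2×3×9×8×6×8×4 = 165888

165888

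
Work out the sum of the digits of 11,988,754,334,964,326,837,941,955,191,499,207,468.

194

1+1+9+8+8+7+5+4+3+3+4+9+6+4+3+2+6+8+3+7+9+4+1+9+5+5+1+9+1+4+9+9+2+0+7+4+6+8 = 194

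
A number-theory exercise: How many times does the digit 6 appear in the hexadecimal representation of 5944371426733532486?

5944371426733532486 in base 16 is 527EA651676F2546.
The digit 6 appears 4 times.

4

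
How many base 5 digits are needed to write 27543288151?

15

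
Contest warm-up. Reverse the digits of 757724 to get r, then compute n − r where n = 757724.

Reverse of 757724 is 427757.
757724 − 427757 = 329967

329967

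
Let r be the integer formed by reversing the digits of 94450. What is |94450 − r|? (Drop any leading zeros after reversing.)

89001

Reverse of 94450 is 5449.
|94450 − 5449| = 89001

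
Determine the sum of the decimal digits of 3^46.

3^46 = 8862938119652501095929
Sum of its 22 digits: 108.

108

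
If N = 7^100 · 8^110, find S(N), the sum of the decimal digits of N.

7^100 · 8^110 = 7074611089970378561032302542721434874266603190704368822862623303528682157614864568861348499423948280142144021567699922135387140772528968800903538530875917997841543107042976572924493824
Sum of its 184 digits: 826.

826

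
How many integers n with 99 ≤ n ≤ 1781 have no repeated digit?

1027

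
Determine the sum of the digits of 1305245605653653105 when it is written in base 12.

101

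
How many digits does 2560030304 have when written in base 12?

2560030304 in base 12 is 5B5423028, which has 9 digits.

9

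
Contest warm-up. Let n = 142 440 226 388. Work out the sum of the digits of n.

1+4+2+4+4+0+2+2+6+3+8+8 = 44

44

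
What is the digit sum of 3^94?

3^94 = 706965049015104706497203195837614914543357369
Sum of its 45 digits: 198.

198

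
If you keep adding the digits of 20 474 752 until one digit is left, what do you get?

2+0+4+7+4+7+5+2 = 31
3+1 = 4

4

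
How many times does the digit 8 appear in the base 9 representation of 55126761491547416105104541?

55126761491547416105104541 in base 9 is 847082426521006513873167175.
The digit 8 appears 3 times.

3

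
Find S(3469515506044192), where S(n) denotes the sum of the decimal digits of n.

64

3+4+6+9+5+1+5+5+0+6+0+4+4+1+9+2 = 64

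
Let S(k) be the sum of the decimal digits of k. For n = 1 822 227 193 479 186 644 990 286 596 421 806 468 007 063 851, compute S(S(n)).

11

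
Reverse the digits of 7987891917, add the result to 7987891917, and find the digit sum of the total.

Reversal of 7987891917 is 7191987897; 7987891917 + 7191987897 = 15179879814.
Digit sum of 15179879814: 1+5+1+7+9+8+7+9+8+1+4 = 60.

60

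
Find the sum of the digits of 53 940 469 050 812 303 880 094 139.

104

5+3+9+4+0+4+6+9+0+5+0+8+1+2+3+0+3+8+8+0+0+9+4+1+3+9 = 104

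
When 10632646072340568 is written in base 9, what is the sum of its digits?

10632646072340568 in base 9 is 56570061008103860.
Digit sum: 5+6+5+7+0+0+6+1+0+0+8+1+0+3+8+6+0 = 56.

56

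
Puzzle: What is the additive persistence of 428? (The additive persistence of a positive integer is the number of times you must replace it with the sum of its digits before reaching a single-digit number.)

428 → 14 → 5 (2 steps)

2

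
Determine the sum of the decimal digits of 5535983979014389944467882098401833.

5+5+3+5+9+8+3+9+7+9+0+1+4+3+8+9+9+4+4+4+6+7+8+8+2+0+9+8+4+0+1+8+3+3 = 176

176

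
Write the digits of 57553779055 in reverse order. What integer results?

55097735575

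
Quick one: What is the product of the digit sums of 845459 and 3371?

490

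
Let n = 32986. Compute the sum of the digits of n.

28

3+2+9+8+6 = 28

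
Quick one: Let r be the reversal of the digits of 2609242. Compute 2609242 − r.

180180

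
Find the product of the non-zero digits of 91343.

9×1×3×4×3 = 324

324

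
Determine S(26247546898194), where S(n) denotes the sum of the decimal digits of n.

2+6+2+4+7+5+4+6+8+9+8+1+9+4 = 75

75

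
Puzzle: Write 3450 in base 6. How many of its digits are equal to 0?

1

3450 in base 6 is 23550.
The digit 0 appears 1 time.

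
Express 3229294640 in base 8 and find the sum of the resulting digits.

26

3229294640 in base 8 is 30036620060.
Digit sum: 3+0+0+3+6+6+2+0+0+6+0 = 26.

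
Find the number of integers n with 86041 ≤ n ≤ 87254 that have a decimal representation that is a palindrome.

The integers in [86041, 87254] that have a decimal representation that is a palindrome: 86068, 86168, 86268, 86368, 86468, 86568, …, 87078, 87178.
12 qualify.

12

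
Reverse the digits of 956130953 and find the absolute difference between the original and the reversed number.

597099294

Reverse of 956130953 is 359031659.
|956130953 − 359031659| = 597099294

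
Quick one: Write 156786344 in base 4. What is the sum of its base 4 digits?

20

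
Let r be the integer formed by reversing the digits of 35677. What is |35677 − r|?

41976

Reverse of 35677 is 77653.
|35677 − 77653| = 41976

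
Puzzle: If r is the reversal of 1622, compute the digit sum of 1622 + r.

22

Reversal of 1622 is 2261; 1622 + 2261 = 3883.
Digit sum of 3883: 3+8+8+3 = 22.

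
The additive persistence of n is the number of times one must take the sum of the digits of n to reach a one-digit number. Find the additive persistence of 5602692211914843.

2

5602692211914843 → 63 → 9 (2 steps)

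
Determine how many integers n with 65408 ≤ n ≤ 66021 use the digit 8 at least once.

The integers in [65408, 66021] that use the digit 8 at least once: 65408, 65418, 65428, 65438, 65448, 65458, …, 66008, 66018.
197 qualify.

197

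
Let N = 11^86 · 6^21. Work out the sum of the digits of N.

11^86 · 6^21 = 7960625284292536589855912454483753319790941999512849268359401772569952563225457265853520322039537798742016
Sum of its 106 digits: 513.

513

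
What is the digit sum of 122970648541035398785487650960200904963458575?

209

1+2+2+9+7+0+6+4+8+5+4+1+0+3+5+3+9+8+7+8+5+4+8+7+6+5+0+9+6+0+2+0+0+9+0+4+9+6+3+4+5+8+5+7+5 = 209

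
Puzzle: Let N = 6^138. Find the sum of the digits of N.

6^138 = 242589809215613984990578009590212203208248910334634260613591036504250373122777355949226063885245052948054016
Sum of its 108 digits: 441.

441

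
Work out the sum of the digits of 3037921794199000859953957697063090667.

3+0+3+7+9+2+1+7+9+4+1+9+9+0+0+0+8+5+9+9+5+3+9+5+7+6+9+7+0+6+3+0+9+0+6+6+7 = 183

183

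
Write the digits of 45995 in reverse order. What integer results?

59954

Reversing 45995 gives 59954.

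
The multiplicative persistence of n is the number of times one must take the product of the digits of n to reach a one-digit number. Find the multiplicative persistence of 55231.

2

55231 → 150 → 0 (2 steps)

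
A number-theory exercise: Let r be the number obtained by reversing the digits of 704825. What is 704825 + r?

Reverse of 704825 is 528407.
704825 + 528407 = 1233232

1233232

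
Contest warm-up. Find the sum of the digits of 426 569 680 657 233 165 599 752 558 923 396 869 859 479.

236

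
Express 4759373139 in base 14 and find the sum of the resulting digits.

27

4759373139 in base 14 is 332145603.
Digit sum: 3+3+2+1+4+5+6+0+3 = 27.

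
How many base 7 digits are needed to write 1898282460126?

1898282460126 in base 7 is 254101131452463, which has 15 digits.

15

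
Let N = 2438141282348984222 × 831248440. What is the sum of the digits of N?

2438141282348984222 × 831248440 = 2026701137452192670122113680
Sum of its 28 digits: 89.

89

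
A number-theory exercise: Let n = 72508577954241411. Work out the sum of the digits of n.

7+2+5+0+8+5+7+7+9+5+4+2+4+1+4+1+1 = 72

72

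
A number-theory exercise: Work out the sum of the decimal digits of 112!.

765

112! = 197450685722107402353682037275992488341277868034975337796656295094902858969771811440894224355027779366597957338237853638272334919686385621811850780464277094400000000000000000000000000
Sum of its 183 digits: 765.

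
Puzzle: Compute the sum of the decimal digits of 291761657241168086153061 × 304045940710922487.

198

291761657241168086153061 × 304045940710922487 = 88708947539268680429541190215304388782707
Sum of its 41 digits: 198.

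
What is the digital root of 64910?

6+4+9+1+0 = 20
2+0 = 2

2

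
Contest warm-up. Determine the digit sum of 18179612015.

41

1+8+1+7+9+6+1+2+0+1+5 = 41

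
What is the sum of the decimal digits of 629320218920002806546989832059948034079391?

6+2+9+3+2+0+2+1+8+9+2+0+0+0+2+8+0+6+5+4+6+9+8+9+8+3+2+0+5+9+9+4+8+0+3+4+0+7+9+3+9+1 = 185

185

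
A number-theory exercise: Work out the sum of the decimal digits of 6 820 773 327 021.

48

6+8+2+0+7+7+3+3+2+7+0+2+1 = 48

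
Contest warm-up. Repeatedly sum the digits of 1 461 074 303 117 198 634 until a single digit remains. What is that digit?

1+4+6+1+0+7+4+3+0+3+1+1+7+1+9+8+6+3+4 = 69
6+9 = 15
1+5 = 6

6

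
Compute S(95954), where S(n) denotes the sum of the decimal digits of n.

32

9+5+9+5+4 = 32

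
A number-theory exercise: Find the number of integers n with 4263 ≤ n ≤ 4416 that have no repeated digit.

82

The integers in [4263, 4416] that have no repeated digit: 4263, 4265, 4267, 4268, 4269, 4270, …, 4397, 4398.
82 qualify.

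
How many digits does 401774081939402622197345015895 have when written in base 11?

29

401774081939402622197345015895 in base 11 is 2871239909456296766920355A794, which has 29 digits.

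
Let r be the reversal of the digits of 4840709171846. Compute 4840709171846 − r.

-1641009898638

Reverse of 4840709171846 is 6481719070484.
4840709171846 − 6481719070484 = -1641009898638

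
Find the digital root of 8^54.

The digital root of n equals n mod 9 (or 9 when 9 | n), so we need 8^54 mod 9.
8^54 ≡ 1 (mod 9), so the digital root is 1.

1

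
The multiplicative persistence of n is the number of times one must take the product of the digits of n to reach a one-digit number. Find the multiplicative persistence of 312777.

312777 → 2058 → 0 (2 steps)

2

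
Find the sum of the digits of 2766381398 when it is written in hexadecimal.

53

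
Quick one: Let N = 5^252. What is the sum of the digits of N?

5^252 = 138178696881511114006181629804806393137856005830980502160379255522697468850598832927544120055556611624968756703138394617551921583149311147098448060432929196394979953765869140625
Sum of its 177 digits: 802.

802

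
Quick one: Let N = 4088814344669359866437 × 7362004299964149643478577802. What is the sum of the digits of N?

224

4088814344669359866437 × 7362004299964149643478577802 = 30101868787210923962950317862784693893617433031474
Sum of its 50 digits: 224.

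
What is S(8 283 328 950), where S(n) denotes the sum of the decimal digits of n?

8+2+8+3+3+2+8+9+5+0 = 48

48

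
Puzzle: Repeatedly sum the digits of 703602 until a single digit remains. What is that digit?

7+0+3+6+0+2 = 18
1+8 = 9

9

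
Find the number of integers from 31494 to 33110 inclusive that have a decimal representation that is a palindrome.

16

The integers in [31494, 33110] that have a decimal representation that is a palindrome: 31513, 31613, 31713, 31813, 31913, 32023, …, 32923, 33033.
16 qualify.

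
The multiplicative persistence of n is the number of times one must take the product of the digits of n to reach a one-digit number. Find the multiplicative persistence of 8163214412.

3

8163214412 → 9216 → 108 → 0 (3 steps)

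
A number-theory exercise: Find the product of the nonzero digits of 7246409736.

1524096

7×2×4×6×4×9×7×3×6 = 1524096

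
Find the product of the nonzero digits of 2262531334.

25920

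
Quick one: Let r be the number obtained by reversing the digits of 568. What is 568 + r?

1433

Reverse of 568 is 865.
568 + 865 = 1433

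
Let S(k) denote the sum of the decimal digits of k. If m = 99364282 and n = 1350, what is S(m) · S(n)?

S(99364282) = 9+9+3+6+4+2+8+2 = 43.
S(1350) = 1+3+5+0 = 9.
43 · 9 = 387.

387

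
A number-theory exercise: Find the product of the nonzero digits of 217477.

2×1×7×4×7×7 = 2744

2744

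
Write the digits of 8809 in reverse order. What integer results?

Reversing 8809 gives 9088.

9088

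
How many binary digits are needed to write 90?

7

90 in base 2 is 1011010, which has 7 digits.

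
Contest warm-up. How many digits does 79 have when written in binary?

79 in base 2 is 1001111, which has 7 digits.

7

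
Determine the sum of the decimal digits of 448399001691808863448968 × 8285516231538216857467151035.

448399001691808863448968 × 8285516231538216857467151035 = 3715217206723014699438060111063148998435935070881880
Sum of its 52 digits: 216.

216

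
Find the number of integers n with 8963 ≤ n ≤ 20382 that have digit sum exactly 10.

253

The integers in [8963, 20382] that have digit sum exactly 10: 9001, 9010, 9100, 10009, 10018, 10027, …, 20341, 20350.
253 qualify.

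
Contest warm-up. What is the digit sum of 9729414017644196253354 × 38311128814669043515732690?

213

9729414017644196253354 × 38311128814669043515732690 = 372744833721213472842124862979437516852179942260
Sum of its 48 digits: 213.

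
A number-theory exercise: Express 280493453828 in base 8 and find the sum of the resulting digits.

280493453828 in base 8 is 4051655471004.
Digit sum: 4+0+5+1+6+5+5+4+7+1+0+0+4 = 42.

42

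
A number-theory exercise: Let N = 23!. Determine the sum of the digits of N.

23! = 25852016738884976640000
Sum of its 23 digits: 99.

99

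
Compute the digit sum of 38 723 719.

40

3+8+7+2+3+7+1+9 = 40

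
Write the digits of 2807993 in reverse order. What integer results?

Reversing 2807993 gives 3997082.

3997082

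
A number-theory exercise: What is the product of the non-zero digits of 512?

10

5×1×2 = 10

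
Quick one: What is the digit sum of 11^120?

595

11^120 = 92709068817830061978520606494193845859707401497097037749844778027824097442147966967457359038488841338006006032592594389655201
Sum of its 125 digits: 595.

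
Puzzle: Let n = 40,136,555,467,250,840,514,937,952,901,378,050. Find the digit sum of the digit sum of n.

8

First digit sum: 143.
1+4+3 = 8.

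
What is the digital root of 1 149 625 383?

1+1+4+9+6+2+5+3+8+3 = 42
4+2 = 6

6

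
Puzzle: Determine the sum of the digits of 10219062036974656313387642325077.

128

1+0+2+1+9+0+6+2+0+3+6+9+7+4+6+5+6+3+1+3+3+8+7+6+4+2+3+2+5+0+7+7 = 128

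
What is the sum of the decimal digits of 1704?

12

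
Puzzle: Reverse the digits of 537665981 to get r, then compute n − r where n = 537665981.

348099246

Reverse of 537665981 is 189566735.
537665981 − 189566735 = 348099246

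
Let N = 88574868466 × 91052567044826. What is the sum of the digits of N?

88574868466 × 91052567044826 = 8064969149487109275856916
Sum of its 25 digits: 134.

134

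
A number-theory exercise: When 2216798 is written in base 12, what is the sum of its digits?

2216798 in base 12 is 8AAA52.
Digit sum: 8+10+10+10+5+2 = 45.

45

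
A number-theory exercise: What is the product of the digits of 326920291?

3×2×6×9×2×0×2×9×1 = 0

0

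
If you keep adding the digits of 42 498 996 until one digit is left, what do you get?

6

4+2+4+9+8+9+9+6 = 51
5+1 = 6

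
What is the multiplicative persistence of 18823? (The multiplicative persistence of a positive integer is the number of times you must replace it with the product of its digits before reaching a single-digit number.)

5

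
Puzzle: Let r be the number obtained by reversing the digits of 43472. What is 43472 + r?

Reverse of 43472 is 27434.
43472 + 27434 = 70906

70906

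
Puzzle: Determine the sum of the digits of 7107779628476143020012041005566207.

120

7+1+0+7+7+7+9+6+2+8+4+7+6+1+4+3+0+2+0+0+1+2+0+4+1+0+0+5+5+6+6+2+0+7 = 120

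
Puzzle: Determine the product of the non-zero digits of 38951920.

19440

3×8×9×5×1×9×2 = 19440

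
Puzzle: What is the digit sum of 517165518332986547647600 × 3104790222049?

133

517165518332986547647600 × 3104790222049 = 1605690444501159483592121922601932400
Sum of its 37 digits: 133.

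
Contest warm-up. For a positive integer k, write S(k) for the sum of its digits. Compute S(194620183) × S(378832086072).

S(194620183) = 1+9+4+6+2+0+1+8+3 = 34.
S(378832086072) = 3+7+8+8+3+2+0+8+6+0+7+2 = 54.
34 · 54 = 1836.

1836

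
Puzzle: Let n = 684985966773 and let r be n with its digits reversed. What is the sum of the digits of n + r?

57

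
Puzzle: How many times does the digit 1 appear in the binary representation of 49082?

12

49082 in base 2 is 1011111110111010.
The digit 1 appears 12 times.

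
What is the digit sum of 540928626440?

50

5+4+0+9+2+8+6+2+6+4+4+0 = 50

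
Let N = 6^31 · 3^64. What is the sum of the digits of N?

252

6^31 · 3^64 = 4554587647402367586631749662383859076908332010843406336
Sum of its 55 digits: 252.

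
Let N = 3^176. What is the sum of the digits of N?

3^176 = 940461086986004843694934910131056317906479029659199959555574885740211572136210345921
Sum of its 84 digits: 378.

378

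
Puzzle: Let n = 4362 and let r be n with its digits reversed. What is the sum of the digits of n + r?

30

Reversal of 4362 is 2634; 4362 + 2634 = 6996.
Digit sum of 6996: 6+9+9+6 = 30.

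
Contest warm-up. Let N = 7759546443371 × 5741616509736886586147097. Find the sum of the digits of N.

7759546443371 × 5741616509736886586147097 = 44552339967329072900544504524586543987
Sum of its 38 digits: 177.

177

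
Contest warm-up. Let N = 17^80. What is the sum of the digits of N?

17^80 = 272843561753653169767435615050624325866274580142388791900214521038955085904188409449281578168966401
Sum of its 99 digits: 442.

442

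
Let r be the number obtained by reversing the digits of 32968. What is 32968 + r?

119891

Reverse of 32968 is 86923.
32968 + 86923 = 119891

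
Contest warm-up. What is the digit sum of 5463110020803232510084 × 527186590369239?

192

5463110020803232510084 × 527186590369239 = 2880078344679278488939689342350906076
Sum of its 37 digits: 192.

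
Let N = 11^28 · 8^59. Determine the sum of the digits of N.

11^28 · 8^59 = 27625135503970602264417693774618098562761095398188176278723648218068033528798380032
Sum of its 83 digits: 380.

380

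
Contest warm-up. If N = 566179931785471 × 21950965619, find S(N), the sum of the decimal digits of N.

110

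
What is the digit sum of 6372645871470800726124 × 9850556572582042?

6372645871470800726124 × 9850556572582042 = 62774108673954510947145748083162665208
Sum of its 38 digits: 171.

171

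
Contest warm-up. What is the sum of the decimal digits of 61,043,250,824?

6+1+0+4+3+2+5+0+8+2+4 = 35

35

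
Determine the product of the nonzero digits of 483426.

4×8×3×4×2×6 = 4608

4608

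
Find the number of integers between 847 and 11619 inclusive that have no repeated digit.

4978

The integers in [847, 11619] that have no repeated digit: 847, 849, 850, 851, 852, 853, …, 10986, 10987.
4978 qualify.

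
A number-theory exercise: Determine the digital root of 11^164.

4

The digital root of n equals n mod 9 (or 9 when 9 | n), so we need 11^164 mod 9.
11^164 ≡ 4 (mod 9), so the digital root is 4.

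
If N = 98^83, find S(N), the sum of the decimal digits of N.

701

98^83 = 1869667085064162754409407304123377722335134721463987856365137538900327720321003440932431941284362810355263597630685143341253878091392655488455405421766780405564833792
Sum of its 166 digits: 701.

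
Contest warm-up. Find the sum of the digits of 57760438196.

5+7+7+6+0+4+3+8+1+9+6 = 56

56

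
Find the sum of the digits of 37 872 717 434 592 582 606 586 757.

3+7+8+7+2+7+1+7+4+3+4+5+9+2+5+8+2+6+0+6+5+8+6+7+5+7 = 134

134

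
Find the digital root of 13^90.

1

The digital root of n equals n mod 9 (or 9 when 9 | n), so we need 13^90 mod 9.
13^90 ≡ 1 (mod 9), so the digital root is 1.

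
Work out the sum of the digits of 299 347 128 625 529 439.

2+9+9+3+4+7+1+2+8+6+2+5+5+2+9+4+3+9 = 90

90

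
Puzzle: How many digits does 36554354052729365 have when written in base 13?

36554354052729365 in base 13 is 938CA6A475322C8, which has 15 digits.

15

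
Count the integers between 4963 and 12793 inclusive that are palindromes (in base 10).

The integers in [4963, 12793] that are palindromes (in base 10): 4994, 5005, 5115, 5225, 5335, 5445, …, 12621, 12721.
79 qualify.

79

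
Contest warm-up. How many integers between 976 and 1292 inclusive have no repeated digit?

The integers in [976, 1292] that have no repeated digit: 976, 978, 980, 981, 982, 983, …, 1289, 1290.
116 qualify.

116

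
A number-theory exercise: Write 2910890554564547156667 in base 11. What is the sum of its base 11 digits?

97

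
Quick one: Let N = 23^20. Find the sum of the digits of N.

115

23^20 = 1716155831334586342923895201
Sum of its 28 digits: 115.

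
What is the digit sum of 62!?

306

62! = 31469973260387937525653122354950764088012280797258232192163168247821107200000000000000
Sum of its 86 digits: 306.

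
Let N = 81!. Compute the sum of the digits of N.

486

81! = 5797126020747367985879734231578109105412357244731625958745865049716390179693892056256184534249745940480000000000000000000
Sum of its 121 digits: 486.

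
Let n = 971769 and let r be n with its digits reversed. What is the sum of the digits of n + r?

42

Reversal of 971769 is 967179; 971769 + 967179 = 1938948.
Digit sum of 1938948: 1+9+3+8+9+4+8 = 42.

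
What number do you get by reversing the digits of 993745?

547399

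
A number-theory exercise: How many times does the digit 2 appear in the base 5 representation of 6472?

2

6472 in base 5 is 201342.
The digit 2 appears 2 times.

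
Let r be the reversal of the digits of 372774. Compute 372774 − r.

-104499

Reverse of 372774 is 477273.
372774 − 477273 = -104499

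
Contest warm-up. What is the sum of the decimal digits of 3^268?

576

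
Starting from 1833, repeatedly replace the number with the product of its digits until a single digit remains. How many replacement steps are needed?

1833 → 72 → 14 → 4 (3 steps)

3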